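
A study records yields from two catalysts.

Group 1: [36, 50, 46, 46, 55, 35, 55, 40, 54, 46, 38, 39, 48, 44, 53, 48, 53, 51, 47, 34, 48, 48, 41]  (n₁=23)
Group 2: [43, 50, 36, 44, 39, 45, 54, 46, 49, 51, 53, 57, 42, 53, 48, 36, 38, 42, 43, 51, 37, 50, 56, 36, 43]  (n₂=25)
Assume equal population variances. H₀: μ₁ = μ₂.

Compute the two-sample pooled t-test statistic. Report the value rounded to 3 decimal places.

x̄₁=45.870, s₁=6.483, n₁=23
x̄₂=45.680, s₂=6.562, n₂=25
s_p² = [22·6.483² + 24·6.562²]/46 = 42.5663
SE = √(s_p²·(1/23+1/25)) = 1.8850
t = (45.870−45.680)/1.8850 = 0.1006
df = 46

test statistic = 0.101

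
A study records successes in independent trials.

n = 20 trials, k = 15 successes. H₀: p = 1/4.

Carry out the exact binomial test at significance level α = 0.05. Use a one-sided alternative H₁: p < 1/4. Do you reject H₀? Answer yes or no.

Exact binomial: n=20, k=15, p₀=1/4=0.2500
P(X≤15) from Σ C(n,i)·p₀^i·(1−p₀)^(n−i)
p-value (one-sided, H₁ less) = 1.00000
At α=0.05: p ≥ α → fail to reject H₀

reject H₀: no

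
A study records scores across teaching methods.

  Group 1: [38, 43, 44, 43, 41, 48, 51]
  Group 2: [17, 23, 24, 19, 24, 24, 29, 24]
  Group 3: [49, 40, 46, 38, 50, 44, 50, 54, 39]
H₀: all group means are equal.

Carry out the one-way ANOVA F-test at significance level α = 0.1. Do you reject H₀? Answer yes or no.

Group means [44.00, 23.00, 45.56], grand mean 37.583
SSB = Σnᵢ(x̄ᵢ−x̄)² = 2561.611; SSW = ΣΣ(x−x̄ᵢ)² = 460.222
MSB = 2561.611/2 = 1280.8056; MSW = 460.222/21 = 21.9153
F = MSB/MSW = 58.4433
df = (2, 21)
p-value (upper-tail) = 0.00000
At α=0.1: p < α → reject H₀

reject H₀: yes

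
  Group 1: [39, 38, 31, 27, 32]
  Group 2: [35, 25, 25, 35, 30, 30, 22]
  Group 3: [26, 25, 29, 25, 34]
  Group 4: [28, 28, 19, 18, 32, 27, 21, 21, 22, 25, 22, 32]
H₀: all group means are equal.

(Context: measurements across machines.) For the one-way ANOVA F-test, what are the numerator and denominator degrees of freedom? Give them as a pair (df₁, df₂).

degrees of freedom = [3, 25]

k = 4 groups, N = 29 total
df = (k−1, N−k) = (4−1, 29−4) = (3, 25)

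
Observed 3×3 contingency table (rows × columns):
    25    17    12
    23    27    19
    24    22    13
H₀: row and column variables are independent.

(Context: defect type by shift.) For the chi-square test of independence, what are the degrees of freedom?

df = (r−1)(c−1) = (3−1)·(3−1) = 4

degrees of freedom = 4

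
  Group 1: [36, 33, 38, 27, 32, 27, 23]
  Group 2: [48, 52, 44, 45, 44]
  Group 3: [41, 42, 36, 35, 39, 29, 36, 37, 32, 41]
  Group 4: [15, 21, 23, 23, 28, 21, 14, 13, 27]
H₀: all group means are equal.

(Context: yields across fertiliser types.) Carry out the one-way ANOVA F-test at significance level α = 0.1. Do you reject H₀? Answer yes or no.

Group means [30.86, 46.60, 36.80, 20.56], grand mean 32.323
SSB = Σnᵢ(x̄ᵢ−x̄)² = 2480.895; SSW = ΣΣ(x−x̄ᵢ)² = 617.879
MSB = 2480.895/3 = 826.9649; MSW = 617.879/27 = 22.8844
F = MSB/MSW = 36.1366
df = (3, 27)
p-value (upper-tail) = 0.00000
At α=0.1: p < α → reject H₀

reject H₀: yes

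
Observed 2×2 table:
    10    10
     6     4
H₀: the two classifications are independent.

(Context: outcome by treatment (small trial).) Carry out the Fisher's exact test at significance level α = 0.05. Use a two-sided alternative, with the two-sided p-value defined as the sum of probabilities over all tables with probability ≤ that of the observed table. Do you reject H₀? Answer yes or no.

reject H₀: no

Margins: r₁=20, r₂=10, c₁=16, c₂=14, n=30
p_obs = C(20,10)·C(10,6)/C(30,16); sum pmf over tables with pmf ≤ p_obs
p-value (two-sided) = 0.70895
At α=0.05: p ≥ α → fail to reject H₀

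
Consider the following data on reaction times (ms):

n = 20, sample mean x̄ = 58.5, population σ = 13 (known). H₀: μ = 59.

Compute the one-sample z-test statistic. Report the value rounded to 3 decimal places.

test statistic = -0.172

SE = σ/√n = 13/√20 = 2.9069
z = (x̄−μ₀)/SE = (58.5−59)/2.9069 = -0.1720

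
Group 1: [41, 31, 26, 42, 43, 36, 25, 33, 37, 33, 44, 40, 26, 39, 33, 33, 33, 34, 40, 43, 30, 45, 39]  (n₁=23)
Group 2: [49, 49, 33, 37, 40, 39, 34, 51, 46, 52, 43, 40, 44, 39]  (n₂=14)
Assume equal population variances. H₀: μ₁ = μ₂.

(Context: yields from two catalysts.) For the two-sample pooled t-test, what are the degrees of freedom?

degrees of freedom = 35

df = n₁ + n₂ − 2 = 23 + 14 − 2 = 35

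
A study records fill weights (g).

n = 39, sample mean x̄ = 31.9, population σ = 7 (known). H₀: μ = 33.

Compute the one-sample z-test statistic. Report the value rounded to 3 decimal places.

SE = σ/√n = 7/√39 = 1.1209
z = (x̄−μ₀)/SE = (31.9−33)/1.1209 = -0.9814

test statistic = -0.981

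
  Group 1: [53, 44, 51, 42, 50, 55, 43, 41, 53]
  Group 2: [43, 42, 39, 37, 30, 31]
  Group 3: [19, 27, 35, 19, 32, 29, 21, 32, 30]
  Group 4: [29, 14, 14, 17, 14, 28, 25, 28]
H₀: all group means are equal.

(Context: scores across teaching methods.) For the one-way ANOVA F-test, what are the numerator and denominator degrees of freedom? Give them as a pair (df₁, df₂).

degrees of freedom = [3, 28]

k = 4 groups, N = 32 total
df = (k−1, N−k) = (4−1, 32−4) = (3, 28)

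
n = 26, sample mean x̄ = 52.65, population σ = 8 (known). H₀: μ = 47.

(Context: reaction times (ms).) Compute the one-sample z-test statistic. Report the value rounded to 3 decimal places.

SE = σ/√n = 8/√26 = 1.5689
z = (x̄−μ₀)/SE = (52.65−47)/1.5689 = 3.6012

test statistic = 3.601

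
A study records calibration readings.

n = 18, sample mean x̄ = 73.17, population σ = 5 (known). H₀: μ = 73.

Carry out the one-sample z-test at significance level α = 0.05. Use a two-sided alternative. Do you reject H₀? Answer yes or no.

reject H₀: no

SE = σ/√n = 5/√18 = 1.1785
z = (x̄−μ₀)/SE = (73.17−73)/1.1785 = 0.1442
p-value (two-sided) = 0.88530
At α=0.05: p ≥ α → fail to reject H₀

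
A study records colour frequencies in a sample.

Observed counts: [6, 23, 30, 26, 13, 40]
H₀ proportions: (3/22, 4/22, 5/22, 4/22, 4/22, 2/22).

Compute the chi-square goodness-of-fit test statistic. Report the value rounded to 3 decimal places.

n = 138; E_i = n·p_i = [18.82, 25.09, 31.36, 25.09, 25.09, 12.55]
χ² = (6−18.82)²/18.82 + (23−25.09)²/25.09 + (30−31.36)²/31.36 + (26−25.09)²/25.09 + (13−25.09)²/25.09 + (40−12.55)²/12.55 = 74.9058
df = 5

test statistic = 74.906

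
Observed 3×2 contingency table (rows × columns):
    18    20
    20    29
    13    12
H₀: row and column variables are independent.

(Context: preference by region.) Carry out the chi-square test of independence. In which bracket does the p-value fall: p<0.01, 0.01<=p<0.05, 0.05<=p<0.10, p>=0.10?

Row totals [38, 49, 25], col totals [51, 61], n=112
χ² = (18−17.30)²/17.30 + (20−20.70)²/20.70 + (20−22.31)²/22.31 + (29−26.69)²/26.69 + (13−11.38)²/11.38 + (12−13.62)²/13.62 = 0.9127
df = 2
p-value (upper-tail) = 0.63358
→ bracket: p>=0.10

p-value bracket: p>=0.10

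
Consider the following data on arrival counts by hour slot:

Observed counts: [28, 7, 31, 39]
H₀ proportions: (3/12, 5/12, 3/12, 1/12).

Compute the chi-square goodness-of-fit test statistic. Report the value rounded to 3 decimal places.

n = 105; E_i = n·p_i = [26.25, 43.75, 26.25, 8.75]
χ² = (28−26.25)²/26.25 + (7−43.75)²/43.75 + (31−26.25)²/26.25 + (39−8.75)²/8.75 = 136.4248
df = 3

test statistic = 136.425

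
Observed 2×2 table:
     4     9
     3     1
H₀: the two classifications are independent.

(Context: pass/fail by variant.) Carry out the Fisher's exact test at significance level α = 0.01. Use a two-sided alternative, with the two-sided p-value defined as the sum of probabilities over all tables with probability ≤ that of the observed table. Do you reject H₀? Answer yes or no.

reject H₀: no

Margins: r₁=13, r₂=4, c₁=7, c₂=10, n=17
p_obs = C(13,4)·C(4,3)/C(17,7); sum pmf over tables with pmf ≤ p_obs
p-value (two-sided) = 0.25000
At α=0.01: p ≥ α → fail to reject H₀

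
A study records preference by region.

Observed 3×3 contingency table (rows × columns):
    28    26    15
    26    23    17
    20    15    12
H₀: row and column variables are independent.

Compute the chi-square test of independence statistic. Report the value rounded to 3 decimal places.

Row totals [69, 66, 47], col totals [74, 64, 44], n=182
χ² = (28−28.05)²/28.05 + (26−24.26)²/24.26 + (15−16.68)²/16.68 + (26−26.84)²/26.84 + (23−23.21)²/23.21 + (17−15.96)²/15.96 + (20−19.11)²/19.11 + (15−16.53)²/16.53 + (12−11.36)²/11.36 = 0.6084
df = 4

test statistic = 0.608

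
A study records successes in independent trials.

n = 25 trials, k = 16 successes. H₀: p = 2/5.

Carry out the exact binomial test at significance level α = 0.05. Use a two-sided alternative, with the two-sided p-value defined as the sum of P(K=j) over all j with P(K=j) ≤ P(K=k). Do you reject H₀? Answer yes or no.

reject H₀: yes

Exact binomial: n=25, k=16, p₀=2/5=0.4000
P(X=j) = C(n,j)·p₀^j·(1−p₀)^(n−j); p = Σ P(X=j) over j with P(X=j) ≤ P(X=16)
p-value (two-sided) = 0.02264
At α=0.05: p < α → reject H₀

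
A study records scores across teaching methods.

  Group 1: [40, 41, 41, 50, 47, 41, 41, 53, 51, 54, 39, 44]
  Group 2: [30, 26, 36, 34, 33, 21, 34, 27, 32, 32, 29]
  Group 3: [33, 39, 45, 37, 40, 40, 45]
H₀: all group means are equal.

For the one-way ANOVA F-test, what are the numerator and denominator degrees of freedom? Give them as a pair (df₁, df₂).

degrees of freedom = [2, 27]

k = 3 groups, N = 30 total
df = (k−1, N−k) = (3−1, 30−3) = (2, 27)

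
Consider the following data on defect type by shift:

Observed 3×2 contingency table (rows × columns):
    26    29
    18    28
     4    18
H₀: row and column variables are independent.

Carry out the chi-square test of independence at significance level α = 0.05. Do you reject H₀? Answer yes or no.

reject H₀: no

Row totals [55, 46, 22], col totals [48, 75], n=123
χ² = (26−21.46)²/21.46 + (29−33.54)²/33.54 + (18−17.95)²/17.95 + (28−28.05)²/28.05 + (4−8.59)²/8.59 + (18−13.41)²/13.41 = 5.5891
df = 2
p-value (upper-tail) = 0.06114
At α=0.05: p ≥ α → fail to reject H₀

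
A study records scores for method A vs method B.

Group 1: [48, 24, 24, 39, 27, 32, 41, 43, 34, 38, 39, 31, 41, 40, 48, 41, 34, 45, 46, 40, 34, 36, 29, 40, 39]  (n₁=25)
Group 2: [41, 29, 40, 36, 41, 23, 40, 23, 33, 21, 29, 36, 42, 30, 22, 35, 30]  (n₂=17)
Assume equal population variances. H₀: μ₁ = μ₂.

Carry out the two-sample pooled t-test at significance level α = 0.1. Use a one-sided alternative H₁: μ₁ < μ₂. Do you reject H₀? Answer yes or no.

reject H₀: no

x̄₁=37.320, s₁=6.768, n₁=25
x̄₂=32.412, s₂=7.238, n₂=17
s_p² = [24·6.768² + 16·7.238²]/40 = 48.4389
SE = √(s_p²·(1/25+1/17)) = 2.1879
t = (37.320−32.412)/2.1879 = 2.2434
df = 40
p-value (one-sided, H₁ less) = 0.98476
At α=0.1: p ≥ α → fail to reject H₀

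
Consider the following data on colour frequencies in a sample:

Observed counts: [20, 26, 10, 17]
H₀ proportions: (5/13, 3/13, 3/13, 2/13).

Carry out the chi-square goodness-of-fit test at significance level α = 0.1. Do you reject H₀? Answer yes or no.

n = 73; E_i = n·p_i = [28.08, 16.85, 16.85, 11.23]
χ² = (20−28.08)²/28.08 + (26−16.85)²/16.85 + (10−16.85)²/16.85 + (17−11.23)²/11.23 = 13.0434
df = 3
p-value (upper-tail) = 0.00454
At α=0.1: p < α → reject H₀

reject H₀: yes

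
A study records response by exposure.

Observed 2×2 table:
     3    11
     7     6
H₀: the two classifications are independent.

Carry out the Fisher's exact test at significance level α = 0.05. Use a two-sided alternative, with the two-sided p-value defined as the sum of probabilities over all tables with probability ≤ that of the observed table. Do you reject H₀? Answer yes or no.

reject H₀: no

Margins: r₁=14, r₂=13, c₁=10, c₂=17, n=27
p_obs = C(14,3)·C(13,7)/C(27,10); sum pmf over tables with pmf ≤ p_obs
p-value (two-sided) = 0.12011
At α=0.05: p ≥ α → fail to reject H₀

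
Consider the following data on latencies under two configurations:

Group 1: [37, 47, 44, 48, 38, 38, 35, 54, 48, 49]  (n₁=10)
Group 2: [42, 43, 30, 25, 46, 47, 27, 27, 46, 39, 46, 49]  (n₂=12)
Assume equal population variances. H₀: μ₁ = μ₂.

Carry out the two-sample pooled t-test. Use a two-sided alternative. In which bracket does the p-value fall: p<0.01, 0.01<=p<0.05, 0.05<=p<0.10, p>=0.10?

x̄₁=43.800, s₁=6.391, n₁=10
x̄₂=38.917, s₂=9.050, n₂=12
s_p² = [9·6.391² + 11·9.050²]/20 = 63.4258
SE = √(s_p²·(1/10+1/12)) = 3.4100
t = (43.800−38.917)/3.4100 = 1.4321
df = 20
p-value (two-sided) = 0.16757
→ bracket: p>=0.10

p-value bracket: p>=0.10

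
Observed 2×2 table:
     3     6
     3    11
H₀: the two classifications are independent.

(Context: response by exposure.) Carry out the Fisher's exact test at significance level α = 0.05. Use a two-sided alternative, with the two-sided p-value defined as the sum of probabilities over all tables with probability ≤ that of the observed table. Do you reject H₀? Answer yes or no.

reject H₀: no

Margins: r₁=9, r₂=14, c₁=6, c₂=17, n=23
p_obs = C(9,3)·C(14,3)/C(23,6); sum pmf over tables with pmf ≤ p_obs
p-value (two-sided) = 0.64302
At α=0.05: p ≥ α → fail to reject H₀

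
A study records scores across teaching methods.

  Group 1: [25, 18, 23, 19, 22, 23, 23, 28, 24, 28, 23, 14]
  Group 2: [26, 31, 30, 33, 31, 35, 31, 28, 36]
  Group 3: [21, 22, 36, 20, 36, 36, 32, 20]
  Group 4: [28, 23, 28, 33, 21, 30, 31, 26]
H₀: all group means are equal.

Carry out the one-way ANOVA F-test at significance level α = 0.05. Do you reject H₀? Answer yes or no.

Group means [22.50, 31.22, 27.88, 27.50], grand mean 26.865
SSB = Σnᵢ(x̄ᵢ−x̄)² = 410.894; SSW = ΣΣ(x−x̄ᵢ)² = 789.431
MSB = 410.894/3 = 136.9646; MSW = 789.431/33 = 23.9221
F = MSB/MSW = 5.7254
df = (3, 33)
p-value (upper-tail) = 0.00287
At α=0.05: p < α → reject H₀

reject H₀: yes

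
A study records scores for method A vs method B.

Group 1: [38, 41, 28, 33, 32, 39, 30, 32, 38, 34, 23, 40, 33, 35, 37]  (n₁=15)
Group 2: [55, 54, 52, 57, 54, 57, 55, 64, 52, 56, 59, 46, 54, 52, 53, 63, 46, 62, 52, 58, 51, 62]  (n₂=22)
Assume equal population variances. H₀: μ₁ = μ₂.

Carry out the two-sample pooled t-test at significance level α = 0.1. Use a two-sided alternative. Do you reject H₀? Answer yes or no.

x̄₁=34.200, s₁=4.887, n₁=15
x̄₂=55.182, s₂=4.866, n₂=22
s_p² = [14·4.887² + 21·4.866²]/35 = 23.7621
SE = √(s_p²·(1/15+1/22)) = 1.6322
t = (34.200−55.182)/1.6322 = -12.8546
df = 35
p-value (two-sided) = 0.00000
At α=0.1: p < α → reject H₀

reject H₀: yes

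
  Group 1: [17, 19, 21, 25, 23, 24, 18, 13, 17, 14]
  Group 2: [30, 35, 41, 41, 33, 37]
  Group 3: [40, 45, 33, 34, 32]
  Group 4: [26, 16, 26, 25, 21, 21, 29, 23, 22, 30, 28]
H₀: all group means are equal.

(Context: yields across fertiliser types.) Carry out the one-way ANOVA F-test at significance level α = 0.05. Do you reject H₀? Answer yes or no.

reject H₀: yes

Group means [19.10, 36.17, 36.80, 24.27], grand mean 26.844
SSB = Σnᵢ(x̄ᵢ−x̄)² = 1689.504; SSW = ΣΣ(x−x̄ᵢ)² = 542.715
MSB = 1689.504/3 = 563.1679; MSW = 542.715/28 = 19.3827
F = MSB/MSW = 29.0552
df = (3, 28)
p-value (upper-tail) = 0.00000
At α=0.05: p < α → reject H₀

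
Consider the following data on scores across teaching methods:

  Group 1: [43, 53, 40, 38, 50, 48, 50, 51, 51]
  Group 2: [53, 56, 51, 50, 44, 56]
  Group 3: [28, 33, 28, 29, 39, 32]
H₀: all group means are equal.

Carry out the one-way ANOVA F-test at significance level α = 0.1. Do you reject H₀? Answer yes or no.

Group means [47.11, 51.67, 31.50], grand mean 43.952
SSB = Σnᵢ(x̄ᵢ−x̄)² = 1377.230; SSW = ΣΣ(x−x̄ᵢ)² = 423.722
MSB = 1377.230/2 = 688.6151; MSW = 423.722/18 = 23.5401
F = MSB/MSW = 29.2528
df = (2, 18)
p-value (upper-tail) = 0.00000
At α=0.1: p < α → reject H₀

reject H₀: yes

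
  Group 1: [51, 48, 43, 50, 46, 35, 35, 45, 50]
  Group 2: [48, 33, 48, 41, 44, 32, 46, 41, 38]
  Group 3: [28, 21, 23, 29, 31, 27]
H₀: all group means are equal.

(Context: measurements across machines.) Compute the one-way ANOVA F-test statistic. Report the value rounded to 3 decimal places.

test statistic = 20.501

Group means [44.78, 41.22, 26.50], grand mean 38.875
SSB = Σnᵢ(x̄ᵢ−x̄)² = 1282.014; SSW = ΣΣ(x−x̄ᵢ)² = 656.611
MSB = 1282.014/2 = 641.0069; MSW = 656.611/21 = 31.2672
F = MSB/MSW = 20.5009
df = (2, 21)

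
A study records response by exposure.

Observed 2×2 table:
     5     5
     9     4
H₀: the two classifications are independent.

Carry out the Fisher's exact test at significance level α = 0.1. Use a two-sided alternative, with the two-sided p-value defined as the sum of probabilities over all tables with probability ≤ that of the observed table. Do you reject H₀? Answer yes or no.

Margins: r₁=10, r₂=13, c₁=14, c₂=9, n=23
p_obs = C(10,5)·C(13,9)/C(23,14); sum pmf over tables with pmf ≤ p_obs
p-value (two-sided) = 0.41728
At α=0.1: p ≥ α → fail to reject H₀

reject H₀: no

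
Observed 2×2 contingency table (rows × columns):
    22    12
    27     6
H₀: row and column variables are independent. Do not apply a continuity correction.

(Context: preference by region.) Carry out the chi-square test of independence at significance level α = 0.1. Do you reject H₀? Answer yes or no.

reject H₀: no

Row totals [34, 33], col totals [49, 18], n=67
χ² = (22−24.87)²/24.87 + (12−9.13)²/9.13 + (27−24.13)²/24.13 + (6−8.87)²/8.87 = 2.4958
df = 1
p-value (upper-tail) = 0.11415
At α=0.1: p ≥ α → fail to reject H₀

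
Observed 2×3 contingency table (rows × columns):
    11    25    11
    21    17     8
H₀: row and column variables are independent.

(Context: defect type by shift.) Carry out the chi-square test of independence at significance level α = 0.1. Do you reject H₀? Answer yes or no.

Row totals [47, 46], col totals [32, 42, 19], n=93
χ² = (11−16.17)²/16.17 + (25−21.23)²/21.23 + (11−9.60)²/9.60 + (21−15.83)²/15.83 + (17−20.77)²/20.77 + (8−9.40)²/9.40 = 5.1123
df = 2
p-value (upper-tail) = 0.07760
At α=0.1: p < α → reject H₀

reject H₀: yes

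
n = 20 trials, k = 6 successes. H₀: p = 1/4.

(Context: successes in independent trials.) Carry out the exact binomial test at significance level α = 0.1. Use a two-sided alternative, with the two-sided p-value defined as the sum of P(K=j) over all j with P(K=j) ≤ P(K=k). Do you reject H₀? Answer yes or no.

Exact binomial: n=20, k=6, p₀=1/4=0.2500
P(X=j) = C(n,j)·p₀^j·(1−p₀)^(n−j); p = Σ P(X=j) over j with P(X=j) ≤ P(X=6)
p-value (two-sided) = 0.60798
At α=0.1: p ≥ α → fail to reject H₀

reject H₀: no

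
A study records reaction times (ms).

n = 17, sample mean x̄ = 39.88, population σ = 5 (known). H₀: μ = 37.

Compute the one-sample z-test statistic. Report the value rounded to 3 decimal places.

test statistic = 2.375

SE = σ/√n = 5/√17 = 1.2127
z = (x̄−μ₀)/SE = (39.88−37)/1.2127 = 2.3749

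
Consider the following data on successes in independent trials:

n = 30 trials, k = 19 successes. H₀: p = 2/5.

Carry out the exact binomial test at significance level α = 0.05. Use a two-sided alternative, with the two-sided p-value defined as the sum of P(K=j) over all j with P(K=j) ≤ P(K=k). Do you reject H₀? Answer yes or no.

Exact binomial: n=30, k=19, p₀=2/5=0.4000
P(X=j) = C(n,j)·p₀^j·(1−p₀)^(n−j); p = Σ P(X=j) over j with P(X=j) ≤ P(X=19)
p-value (two-sided) = 0.01396
At α=0.05: p < α → reject H₀

reject H₀: yes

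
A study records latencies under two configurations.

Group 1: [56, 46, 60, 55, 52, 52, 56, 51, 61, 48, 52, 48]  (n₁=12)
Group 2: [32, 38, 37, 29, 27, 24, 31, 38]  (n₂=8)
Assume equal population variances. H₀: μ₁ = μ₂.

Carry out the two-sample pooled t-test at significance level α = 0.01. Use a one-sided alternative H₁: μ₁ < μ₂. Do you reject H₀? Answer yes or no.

reject H₀: no

x̄₁=53.083, s₁=4.680, n₁=12
x̄₂=32.000, s₂=5.292, n₂=8
s_p² = [11·4.680² + 7·5.292²]/18 = 24.2731
SE = √(s_p²·(1/12+1/8)) = 2.2488
t = (53.083−32.000)/2.2488 = 9.3756
df = 18
p-value (one-sided, H₁ less) = 1.00000
At α=0.01: p ≥ α → fail to reject H₀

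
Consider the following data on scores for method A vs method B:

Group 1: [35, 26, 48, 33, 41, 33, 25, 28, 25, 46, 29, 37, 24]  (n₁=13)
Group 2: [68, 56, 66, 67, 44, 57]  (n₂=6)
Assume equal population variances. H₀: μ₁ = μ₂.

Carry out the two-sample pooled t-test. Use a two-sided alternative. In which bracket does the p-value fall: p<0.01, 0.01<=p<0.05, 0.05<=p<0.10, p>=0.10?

x̄₁=33.077, s₁=8.046, n₁=13
x̄₂=59.667, s₂=9.266, n₂=6
s_p² = [12·8.046² + 5·9.266²]/17 = 70.9563
SE = √(s_p²·(1/13+1/6)) = 4.1574
t = (33.077−59.667)/4.1574 = -6.3957
df = 17
p-value (two-sided) = 0.00001
→ bracket: p<0.01

p-value bracket: p<0.01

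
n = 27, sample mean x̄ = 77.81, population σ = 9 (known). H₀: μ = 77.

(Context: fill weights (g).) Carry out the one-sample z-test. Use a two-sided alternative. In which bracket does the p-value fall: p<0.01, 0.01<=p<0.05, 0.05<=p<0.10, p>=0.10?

p-value bracket: p>=0.10

SE = σ/√n = 9/√27 = 1.7321
z = (x̄−μ₀)/SE = (77.81−77)/1.7321 = 0.4677
p-value (two-sided) = 0.64003
→ bracket: p>=0.10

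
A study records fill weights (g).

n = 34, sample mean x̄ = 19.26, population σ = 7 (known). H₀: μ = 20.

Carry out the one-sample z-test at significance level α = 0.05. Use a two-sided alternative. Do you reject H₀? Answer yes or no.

SE = σ/√n = 7/√34 = 1.2005
z = (x̄−μ₀)/SE = (19.26−20)/1.2005 = -0.6164
p-value (two-sided) = 0.53762
At α=0.05: p ≥ α → fail to reject H₀

reject H₀: no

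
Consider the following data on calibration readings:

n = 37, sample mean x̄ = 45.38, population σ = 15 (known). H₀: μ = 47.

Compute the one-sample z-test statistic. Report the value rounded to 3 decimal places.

SE = σ/√n = 15/√37 = 2.4660
z = (x̄−μ₀)/SE = (45.38−47)/2.4660 = -0.6569

test statistic = -0.657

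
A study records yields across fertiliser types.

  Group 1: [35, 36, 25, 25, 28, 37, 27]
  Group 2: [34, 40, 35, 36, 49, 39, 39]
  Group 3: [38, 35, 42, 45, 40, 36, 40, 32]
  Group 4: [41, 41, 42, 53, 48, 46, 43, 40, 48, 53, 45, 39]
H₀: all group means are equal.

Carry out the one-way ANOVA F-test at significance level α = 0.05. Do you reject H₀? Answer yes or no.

Group means [30.43, 38.86, 38.50, 44.92], grand mean 39.176
SSB = Σnᵢ(x̄ᵢ−x̄)² = 935.453; SSW = ΣΣ(x−x̄ᵢ)² = 695.488
MSB = 935.453/3 = 311.8177; MSW = 695.488/30 = 23.1829
F = MSB/MSW = 13.4503
df = (3, 30)
p-value (upper-tail) = 0.00001
At α=0.05: p < α → reject H₀

reject H₀: yes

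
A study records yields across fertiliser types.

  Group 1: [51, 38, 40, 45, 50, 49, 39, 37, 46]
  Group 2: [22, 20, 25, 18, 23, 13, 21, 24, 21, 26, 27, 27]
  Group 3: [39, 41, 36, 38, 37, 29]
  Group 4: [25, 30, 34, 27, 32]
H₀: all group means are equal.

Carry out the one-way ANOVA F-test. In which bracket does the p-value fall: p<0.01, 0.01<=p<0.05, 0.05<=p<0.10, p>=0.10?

Group means [43.89, 22.25, 36.67, 29.60], grand mean 32.188
SSB = Σnᵢ(x̄ᵢ−x̄)² = 2571.203; SSW = ΣΣ(x−x̄ᵢ)² = 561.672
MSB = 2571.203/3 = 857.0676; MSW = 561.672/28 = 20.0597
F = MSB/MSW = 42.7258
df = (3, 28)
p-value (upper-tail) = 0.00000
→ bracket: p<0.01

p-value bracket: p<0.01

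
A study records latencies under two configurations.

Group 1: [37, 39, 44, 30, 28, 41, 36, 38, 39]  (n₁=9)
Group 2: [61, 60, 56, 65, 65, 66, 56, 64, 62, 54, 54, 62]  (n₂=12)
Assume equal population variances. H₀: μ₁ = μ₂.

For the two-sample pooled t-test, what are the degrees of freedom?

degrees of freedom = 19

df = n₁ + n₂ − 2 = 9 + 12 − 2 = 19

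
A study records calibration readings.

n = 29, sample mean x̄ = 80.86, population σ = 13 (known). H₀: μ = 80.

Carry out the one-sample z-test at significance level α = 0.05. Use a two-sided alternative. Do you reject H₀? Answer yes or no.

SE = σ/√n = 13/√29 = 2.4140
z = (x̄−μ₀)/SE = (80.86−80)/2.4140 = 0.3562
p-value (two-sided) = 0.72165
At α=0.05: p ≥ α → fail to reject H₀

reject H₀: no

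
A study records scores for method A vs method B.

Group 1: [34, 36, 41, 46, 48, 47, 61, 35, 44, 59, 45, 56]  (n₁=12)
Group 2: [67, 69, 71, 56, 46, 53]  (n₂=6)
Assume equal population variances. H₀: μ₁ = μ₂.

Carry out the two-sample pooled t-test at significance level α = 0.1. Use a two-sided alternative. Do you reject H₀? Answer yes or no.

reject H₀: yes

x̄₁=46.000, s₁=9.015, n₁=12
x̄₂=60.333, s₂=10.113, n₂=6
s_p² = [11·9.015² + 5·10.113²]/16 = 87.8333
SE = √(s_p²·(1/12+1/6)) = 4.6860
t = (46.000−60.333)/4.6860 = -3.0588
df = 16
p-value (two-sided) = 0.00750
At α=0.1: p < α → reject H₀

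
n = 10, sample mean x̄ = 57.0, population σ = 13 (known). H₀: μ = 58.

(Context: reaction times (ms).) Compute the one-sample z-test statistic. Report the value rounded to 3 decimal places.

SE = σ/√n = 13/√10 = 4.1110
z = (x̄−μ₀)/SE = (57.0−58)/4.1110 = -0.2433

test statistic = -0.243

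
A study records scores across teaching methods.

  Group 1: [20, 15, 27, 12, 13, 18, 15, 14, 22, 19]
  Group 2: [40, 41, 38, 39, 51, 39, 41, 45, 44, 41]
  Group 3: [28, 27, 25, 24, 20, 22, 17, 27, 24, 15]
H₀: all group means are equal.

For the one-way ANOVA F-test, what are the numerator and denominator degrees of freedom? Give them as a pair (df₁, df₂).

k = 3 groups, N = 30 total
df = (k−1, N−k) = (3−1, 30−3) = (2, 27)

degrees of freedom = [2, 27]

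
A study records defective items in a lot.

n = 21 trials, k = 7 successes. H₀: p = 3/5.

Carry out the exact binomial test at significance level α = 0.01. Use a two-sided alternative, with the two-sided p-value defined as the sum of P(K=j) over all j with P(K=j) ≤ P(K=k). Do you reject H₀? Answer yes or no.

Exact binomial: n=21, k=7, p₀=3/5=0.6000
P(X=j) = C(n,j)·p₀^j·(1−p₀)^(n−j); p = Σ P(X=j) over j with P(X=j) ≤ P(X=7)
p-value (two-sided) = 0.02331
At α=0.01: p ≥ α → fail to reject H₀

reject H₀: no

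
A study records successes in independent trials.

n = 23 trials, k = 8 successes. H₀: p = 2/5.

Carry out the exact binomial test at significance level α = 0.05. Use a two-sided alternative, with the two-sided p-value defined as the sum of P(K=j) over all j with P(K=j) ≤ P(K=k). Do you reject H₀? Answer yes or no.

reject H₀: no

Exact binomial: n=23, k=8, p₀=2/5=0.4000
P(X=j) = C(n,j)·p₀^j·(1−p₀)^(n−j); p = Σ P(X=j) over j with P(X=j) ≤ P(X=8)
p-value (two-sided) = 0.67545
At α=0.05: p ≥ α → fail to reject H₀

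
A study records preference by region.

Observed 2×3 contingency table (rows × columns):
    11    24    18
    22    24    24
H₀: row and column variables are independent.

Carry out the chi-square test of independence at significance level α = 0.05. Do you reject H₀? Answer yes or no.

reject H₀: no

Row totals [53, 70], col totals [33, 48, 42], n=123
χ² = (11−14.22)²/14.22 + (24−20.68)²/20.68 + (18−18.10)²/18.10 + (22−18.78)²/18.78 + (24−27.32)²/27.32 + (24−23.90)²/23.90 = 2.2166
df = 2
p-value (upper-tail) = 0.33013
At α=0.05: p ≥ α → fail to reject H₀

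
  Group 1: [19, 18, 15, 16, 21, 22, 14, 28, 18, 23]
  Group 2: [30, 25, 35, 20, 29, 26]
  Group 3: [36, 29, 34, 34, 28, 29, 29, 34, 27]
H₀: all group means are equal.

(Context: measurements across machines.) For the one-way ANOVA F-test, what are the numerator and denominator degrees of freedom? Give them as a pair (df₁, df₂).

degrees of freedom = [2, 22]

k = 3 groups, N = 25 total
df = (k−1, N−k) = (3−1, 25−3) = (2, 22)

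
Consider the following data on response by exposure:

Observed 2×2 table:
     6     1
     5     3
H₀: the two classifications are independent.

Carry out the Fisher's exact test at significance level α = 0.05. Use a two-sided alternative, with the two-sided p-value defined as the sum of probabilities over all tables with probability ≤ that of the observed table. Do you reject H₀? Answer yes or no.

Margins: r₁=7, r₂=8, c₁=11, c₂=4, n=15
p_obs = C(7,6)·C(8,5)/C(15,11); sum pmf over tables with pmf ≤ p_obs
p-value (two-sided) = 0.56923
At α=0.05: p ≥ α → fail to reject H₀

reject H₀: no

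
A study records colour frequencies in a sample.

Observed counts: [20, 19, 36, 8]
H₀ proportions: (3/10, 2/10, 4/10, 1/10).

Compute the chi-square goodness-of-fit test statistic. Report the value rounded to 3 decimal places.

test statistic = 1.558

n = 83; E_i = n·p_i = [24.90, 16.60, 33.20, 8.30]
χ² = (20−24.90)²/24.90 + (19−16.60)²/16.60 + (36−33.20)²/33.20 + (8−8.30)²/8.30 = 1.5582
df = 3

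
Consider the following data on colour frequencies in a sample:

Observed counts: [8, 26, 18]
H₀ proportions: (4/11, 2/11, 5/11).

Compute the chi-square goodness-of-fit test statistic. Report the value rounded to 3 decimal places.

test statistic = 36.592

n = 52; E_i = n·p_i = [18.91, 9.45, 23.64]
χ² = (8−18.91)²/18.91 + (26−9.45)²/9.45 + (18−23.64)²/23.64 = 36.5923
df = 2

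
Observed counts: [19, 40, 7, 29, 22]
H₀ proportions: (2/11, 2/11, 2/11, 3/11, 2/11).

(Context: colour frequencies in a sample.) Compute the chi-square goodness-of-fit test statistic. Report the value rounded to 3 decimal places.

n = 117; E_i = n·p_i = [21.27, 21.27, 21.27, 31.91, 21.27]
χ² = (19−21.27)²/21.27 + (40−21.27)²/21.27 + (7−21.27)²/21.27 + (29−31.91)²/31.91 + (22−21.27)²/21.27 = 26.5954
df = 4

test statistic = 26.595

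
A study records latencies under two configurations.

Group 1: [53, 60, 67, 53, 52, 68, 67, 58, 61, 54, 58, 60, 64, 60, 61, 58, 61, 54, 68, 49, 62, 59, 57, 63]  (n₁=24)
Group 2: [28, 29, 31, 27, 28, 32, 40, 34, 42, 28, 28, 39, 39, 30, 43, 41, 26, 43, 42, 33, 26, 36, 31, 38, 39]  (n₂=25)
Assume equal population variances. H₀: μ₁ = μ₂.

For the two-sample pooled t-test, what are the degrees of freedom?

degrees of freedom = 47

df = n₁ + n₂ − 2 = 24 + 25 − 2 = 47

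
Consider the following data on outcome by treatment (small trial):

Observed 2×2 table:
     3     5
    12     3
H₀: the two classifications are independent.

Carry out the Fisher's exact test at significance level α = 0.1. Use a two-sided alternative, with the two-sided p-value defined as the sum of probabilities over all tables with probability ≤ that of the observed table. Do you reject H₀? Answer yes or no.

reject H₀: yes

Margins: r₁=8, r₂=15, c₁=15, c₂=8, n=23
p_obs = C(8,3)·C(15,12)/C(23,15); sum pmf over tables with pmf ≤ p_obs
p-value (two-sided) = 0.07133
At α=0.1: p < α → reject H₀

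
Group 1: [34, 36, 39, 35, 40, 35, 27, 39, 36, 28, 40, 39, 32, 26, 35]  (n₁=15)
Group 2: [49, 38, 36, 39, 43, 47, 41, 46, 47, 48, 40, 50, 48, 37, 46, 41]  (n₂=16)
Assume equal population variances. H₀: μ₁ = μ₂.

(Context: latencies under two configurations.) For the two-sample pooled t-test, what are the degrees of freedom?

df = n₁ + n₂ − 2 = 15 + 16 − 2 = 29

degrees of freedom = 29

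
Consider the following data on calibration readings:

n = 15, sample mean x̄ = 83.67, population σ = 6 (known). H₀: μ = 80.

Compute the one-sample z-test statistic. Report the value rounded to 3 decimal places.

test statistic = 2.369

SE = σ/√n = 6/√15 = 1.5492
z = (x̄−μ₀)/SE = (83.67−80)/1.5492 = 2.3690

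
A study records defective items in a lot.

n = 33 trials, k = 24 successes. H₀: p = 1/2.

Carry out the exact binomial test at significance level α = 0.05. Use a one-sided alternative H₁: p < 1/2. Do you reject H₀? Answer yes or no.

Exact binomial: n=33, k=24, p₀=1/2=0.5000
P(X≤24) from Σ C(n,i)·p₀^i·(1−p₀)^(n−i)
p-value (one-sided, H₁ less) = 0.99772
At α=0.05: p ≥ α → fail to reject H₀

reject H₀: no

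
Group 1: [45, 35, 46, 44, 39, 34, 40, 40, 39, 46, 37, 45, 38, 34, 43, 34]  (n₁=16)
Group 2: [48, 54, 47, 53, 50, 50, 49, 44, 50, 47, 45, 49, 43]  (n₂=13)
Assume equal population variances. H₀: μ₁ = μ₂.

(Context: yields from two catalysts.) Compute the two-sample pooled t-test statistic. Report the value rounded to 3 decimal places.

test statistic = -5.736

x̄₁=39.938, s₁=4.434, n₁=16
x̄₂=48.385, s₂=3.228, n₂=13
s_p² = [15·4.434² + 12·3.228²]/27 = 15.5561
SE = √(s_p²·(1/16+1/13)) = 1.4727
t = (39.938−48.385)/1.4727 = -5.7358
df = 27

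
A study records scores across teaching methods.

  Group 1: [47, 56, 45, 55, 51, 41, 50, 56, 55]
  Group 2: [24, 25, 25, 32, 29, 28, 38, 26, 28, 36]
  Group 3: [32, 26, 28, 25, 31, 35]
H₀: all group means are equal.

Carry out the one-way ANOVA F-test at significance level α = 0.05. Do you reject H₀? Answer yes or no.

reject H₀: yes

Group means [50.67, 29.10, 29.50], grand mean 36.960
SSB = Σnᵢ(x̄ᵢ−x̄)² = 2642.560; SSW = ΣΣ(x−x̄ᵢ)² = 514.400
MSB = 2642.560/2 = 1321.2800; MSW = 514.400/22 = 23.3818
F = MSB/MSW = 56.5089
df = (2, 22)
p-value (upper-tail) = 0.00000
At α=0.05: p < α → reject H₀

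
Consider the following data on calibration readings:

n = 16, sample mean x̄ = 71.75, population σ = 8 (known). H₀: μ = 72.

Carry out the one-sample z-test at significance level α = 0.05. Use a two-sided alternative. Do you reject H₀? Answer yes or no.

reject H₀: no

SE = σ/√n = 8/√16 = 2.0000
z = (x̄−μ₀)/SE = (71.75−72)/2.0000 = -0.1250
p-value (two-sided) = 0.90052
At α=0.05: p ≥ α → fail to reject H₀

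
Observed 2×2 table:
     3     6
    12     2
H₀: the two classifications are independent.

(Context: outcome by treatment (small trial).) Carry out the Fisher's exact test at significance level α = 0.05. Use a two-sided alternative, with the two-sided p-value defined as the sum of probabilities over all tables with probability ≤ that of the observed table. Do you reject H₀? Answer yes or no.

reject H₀: yes

Margins: r₁=9, r₂=14, c₁=15, c₂=8, n=23
p_obs = C(9,3)·C(14,12)/C(23,15); sum pmf over tables with pmf ≤ p_obs
p-value (two-sided) = 0.02276
At α=0.05: p < α → reject H₀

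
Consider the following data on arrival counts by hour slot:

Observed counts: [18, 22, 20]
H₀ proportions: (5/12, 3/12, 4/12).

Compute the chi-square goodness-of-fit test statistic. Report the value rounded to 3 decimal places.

n = 60; E_i = n·p_i = [25.00, 15.00, 20.00]
χ² = (18−25.00)²/25.00 + (22−15.00)²/15.00 + (20−20.00)²/20.00 = 5.2267
df = 2

test statistic = 5.227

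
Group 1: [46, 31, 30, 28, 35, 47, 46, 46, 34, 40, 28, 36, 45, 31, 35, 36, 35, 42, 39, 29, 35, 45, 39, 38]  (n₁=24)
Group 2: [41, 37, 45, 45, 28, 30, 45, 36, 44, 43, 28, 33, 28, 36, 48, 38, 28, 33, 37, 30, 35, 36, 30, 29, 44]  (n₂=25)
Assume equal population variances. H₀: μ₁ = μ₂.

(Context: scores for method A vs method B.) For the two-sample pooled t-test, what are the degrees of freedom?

df = n₁ + n₂ − 2 = 24 + 25 − 2 = 47

degrees of freedom = 47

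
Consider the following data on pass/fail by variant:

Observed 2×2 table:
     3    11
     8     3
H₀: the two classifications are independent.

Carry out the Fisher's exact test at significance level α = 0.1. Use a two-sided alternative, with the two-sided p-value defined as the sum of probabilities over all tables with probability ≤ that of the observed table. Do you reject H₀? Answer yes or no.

Margins: r₁=14, r₂=11, c₁=11, c₂=14, n=25
p_obs = C(14,3)·C(11,8)/C(25,11); sum pmf over tables with pmf ≤ p_obs
p-value (two-sided) = 0.01718
At α=0.1: p < α → reject H₀

reject H₀: yes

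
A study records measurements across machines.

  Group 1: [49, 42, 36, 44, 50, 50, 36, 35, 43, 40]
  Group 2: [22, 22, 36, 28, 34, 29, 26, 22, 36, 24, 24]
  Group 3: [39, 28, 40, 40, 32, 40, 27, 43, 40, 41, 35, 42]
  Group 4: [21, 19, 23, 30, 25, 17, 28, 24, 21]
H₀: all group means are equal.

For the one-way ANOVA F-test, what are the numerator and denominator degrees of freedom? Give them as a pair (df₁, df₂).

k = 4 groups, N = 42 total
df = (k−1, N−k) = (4−1, 42−4) = (3, 38)

degrees of freedom = [3, 38]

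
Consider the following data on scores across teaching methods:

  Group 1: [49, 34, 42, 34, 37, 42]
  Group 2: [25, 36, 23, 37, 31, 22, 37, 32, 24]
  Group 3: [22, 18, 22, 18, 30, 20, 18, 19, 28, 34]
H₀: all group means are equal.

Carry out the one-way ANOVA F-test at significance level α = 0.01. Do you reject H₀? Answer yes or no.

Group means [39.67, 29.67, 22.90], grand mean 29.360
SSB = Σnᵢ(x̄ᵢ−x̄)² = 1055.527; SSW = ΣΣ(x−x̄ᵢ)² = 778.233
MSB = 1055.527/2 = 527.7633; MSW = 778.233/22 = 35.3742
F = MSB/MSW = 14.9194
df = (2, 22)
p-value (upper-tail) = 0.00008
At α=0.01: p < α → reject H₀

reject H₀: yes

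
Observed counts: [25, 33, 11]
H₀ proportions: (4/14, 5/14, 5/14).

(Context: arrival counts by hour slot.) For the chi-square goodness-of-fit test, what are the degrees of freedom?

df = k − 1 = 3 − 1 = 2

degrees of freedom = 2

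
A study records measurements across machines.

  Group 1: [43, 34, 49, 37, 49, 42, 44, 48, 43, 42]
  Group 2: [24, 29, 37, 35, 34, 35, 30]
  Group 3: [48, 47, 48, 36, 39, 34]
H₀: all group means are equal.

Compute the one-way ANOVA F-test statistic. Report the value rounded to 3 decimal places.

test statistic = 10.253

Group means [43.10, 32.00, 42.00], grand mean 39.435
SSB = Σnᵢ(x̄ᵢ−x̄)² = 560.752; SSW = ΣΣ(x−x̄ᵢ)² = 546.900
MSB = 560.752/2 = 280.3761; MSW = 546.900/20 = 27.3450
F = MSB/MSW = 10.2533
df = (2, 20)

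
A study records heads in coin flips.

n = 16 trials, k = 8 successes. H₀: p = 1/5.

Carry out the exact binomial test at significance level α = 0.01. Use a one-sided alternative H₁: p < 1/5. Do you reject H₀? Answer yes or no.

reject H₀: no

Exact binomial: n=16, k=8, p₀=1/5=0.2000
P(X≤8) from Σ C(n,i)·p₀^i·(1−p₀)^(n−i)
p-value (one-sided, H₁ less) = 0.99852
At α=0.01: p ≥ α → fail to reject H₀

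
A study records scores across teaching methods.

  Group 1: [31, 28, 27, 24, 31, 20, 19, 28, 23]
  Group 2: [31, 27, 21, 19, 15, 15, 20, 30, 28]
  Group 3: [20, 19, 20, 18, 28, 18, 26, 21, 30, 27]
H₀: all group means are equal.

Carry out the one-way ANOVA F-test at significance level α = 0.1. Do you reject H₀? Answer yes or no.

reject H₀: no

Group means [25.67, 22.89, 22.70], grand mean 23.714
SSB = Σnᵢ(x̄ᵢ−x̄)² = 50.725; SSW = ΣΣ(x−x̄ᵢ)² = 652.989
MSB = 50.725/2 = 25.3627; MSW = 652.989/25 = 26.1196
F = MSB/MSW = 0.9710
df = (2, 25)
p-value (upper-tail) = 0.39253
At α=0.1: p ≥ α → fail to reject H₀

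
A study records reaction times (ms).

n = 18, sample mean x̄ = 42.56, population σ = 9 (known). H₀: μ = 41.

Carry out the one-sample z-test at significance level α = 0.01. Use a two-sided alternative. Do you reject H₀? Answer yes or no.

reject H₀: no

SE = σ/√n = 9/√18 = 2.1213
z = (x̄−μ₀)/SE = (42.56−41)/2.1213 = 0.7354
p-value (two-sided) = 0.46210
At α=0.01: p ≥ α → fail to reject H₀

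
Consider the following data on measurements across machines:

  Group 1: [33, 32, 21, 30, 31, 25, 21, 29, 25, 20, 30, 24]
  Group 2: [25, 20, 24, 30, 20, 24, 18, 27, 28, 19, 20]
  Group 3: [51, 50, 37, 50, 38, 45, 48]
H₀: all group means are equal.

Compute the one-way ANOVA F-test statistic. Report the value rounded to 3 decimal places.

test statistic = 52.042

Group means [26.75, 23.18, 45.57], grand mean 29.833
SSB = Σnᵢ(x̄ᵢ−x̄)² = 2334.566; SSW = ΣΣ(x−x̄ᵢ)² = 605.601
MSB = 2334.566/2 = 1167.2830; MSW = 605.601/27 = 22.4297
F = MSB/MSW = 52.0420
df = (2, 27)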